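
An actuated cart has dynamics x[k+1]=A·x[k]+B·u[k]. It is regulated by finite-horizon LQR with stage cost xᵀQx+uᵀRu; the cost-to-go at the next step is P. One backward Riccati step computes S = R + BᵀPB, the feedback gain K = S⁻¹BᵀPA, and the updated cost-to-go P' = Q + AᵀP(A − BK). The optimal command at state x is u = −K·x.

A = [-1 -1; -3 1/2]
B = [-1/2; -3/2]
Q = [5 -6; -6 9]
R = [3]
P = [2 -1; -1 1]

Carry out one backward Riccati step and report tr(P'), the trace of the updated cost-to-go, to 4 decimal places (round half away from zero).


BᵀP = [0.5000 -1.0000]
S = R + BᵀPB = [3] + [1.2500] = [4.2500]
BᵀPA = [2.5000 -1.0000]
K = S⁻¹·BᵀPA = [0.5882 -0.2353]
A−BK = [-0.7059 -1.1176; -2.1176 0.1471]
AᵀP(A−BK) = [3.5294 -1.4118; -1.4118 3.0147]
P' = Q + AᵀP(A−BK) = [8.5294 -7.4118; -7.4118 12.0147]
tr(P') = 20.5441

20.5441


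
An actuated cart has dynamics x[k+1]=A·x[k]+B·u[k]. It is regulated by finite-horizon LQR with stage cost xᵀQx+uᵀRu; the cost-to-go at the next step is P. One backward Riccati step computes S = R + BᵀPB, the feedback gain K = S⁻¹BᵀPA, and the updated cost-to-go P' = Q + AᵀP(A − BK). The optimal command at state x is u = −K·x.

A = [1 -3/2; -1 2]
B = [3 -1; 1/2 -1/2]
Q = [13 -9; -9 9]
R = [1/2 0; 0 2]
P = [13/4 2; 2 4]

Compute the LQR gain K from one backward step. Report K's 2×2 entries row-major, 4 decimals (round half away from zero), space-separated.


0.2219 -0.2920 0.3664 -0.7190

BᵀP = [10.7500 8.0000; -4.2500 -4.0000]
S = R + BᵀPB = [1/2 0; 0 2] + [36.2500 -14.7500; -14.7500 6.2500] = [36.7500 -14.7500; -14.7500 8.2500]
BᵀPA = [2.7500 -0.1250; -0.2500 -1.6250]
K = S⁻¹·BᵀPA = [0.2219 -0.2920; 0.3664 -0.7190]
A−BK = [0.7007 -1.3431; -0.9277 1.7865]
AᵀP(A−BK) = [2.7314 -5.2518; -5.2518 10.1077]
P' = Q + AᵀP(A−BK) = [15.7314 -14.2518; -14.2518 19.1077]
tr(P') = 34.8391


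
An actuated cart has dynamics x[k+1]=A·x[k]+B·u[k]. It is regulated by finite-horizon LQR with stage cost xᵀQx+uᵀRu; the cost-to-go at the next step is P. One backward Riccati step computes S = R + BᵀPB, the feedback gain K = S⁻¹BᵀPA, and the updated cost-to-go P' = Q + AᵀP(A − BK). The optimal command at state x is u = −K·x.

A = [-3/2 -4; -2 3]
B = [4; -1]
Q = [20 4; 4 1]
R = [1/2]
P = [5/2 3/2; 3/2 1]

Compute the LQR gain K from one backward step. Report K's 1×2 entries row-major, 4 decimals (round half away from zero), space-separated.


-0.7712 -0.6441

BᵀP = [8.5000 5.0000]
S = R + BᵀPB = [1/2] + [29.0000] = [29.5000]
BᵀPA = [-22.7500 -19.0000]
K = S⁻¹·BᵀPA = [-0.7712 -0.6441]
A−BK = [1.5847 -1.4237; -2.7712 2.3559]
AᵀP(A−BK) = [1.0805 -0.4025; -0.4025 0.7627]
P' = Q + AᵀP(A−BK) = [21.0805 3.5975; 3.5975 1.7627]
tr(P') = 22.8432


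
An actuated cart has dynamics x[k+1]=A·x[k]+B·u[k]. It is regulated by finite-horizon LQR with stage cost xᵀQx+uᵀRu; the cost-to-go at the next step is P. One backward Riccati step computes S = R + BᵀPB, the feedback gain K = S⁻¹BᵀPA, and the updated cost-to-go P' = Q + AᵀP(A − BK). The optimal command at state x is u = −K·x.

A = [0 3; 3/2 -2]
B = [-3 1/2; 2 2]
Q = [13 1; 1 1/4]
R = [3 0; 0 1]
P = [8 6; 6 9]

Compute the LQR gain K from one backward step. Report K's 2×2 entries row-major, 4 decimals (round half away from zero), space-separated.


0.0968 -0.9217 0.6290 0.0092

BᵀP = [-12.0000 0.0000; 16.0000 21.0000]
S = R + BᵀPB = [3 0; 0 1] + [36.0000 -6.0000; -6.0000 50.0000] = [39.0000 -6.0000; -6.0000 51.0000]
BᵀPA = [0.0000 -36.0000; 31.5000 6.0000]
K = S⁻¹·BᵀPA = [0.0968 -0.9217; 0.6290 0.0092]
A−BK = [-0.0242 0.2304; 0.0484 -0.1751]
AᵀP(A−BK) = [0.4355 -0.2903; -0.2903 2.7650]
P' = Q + AᵀP(A−BK) = [13.4355 0.7097; 0.7097 3.0150]
tr(P') = 16.4505


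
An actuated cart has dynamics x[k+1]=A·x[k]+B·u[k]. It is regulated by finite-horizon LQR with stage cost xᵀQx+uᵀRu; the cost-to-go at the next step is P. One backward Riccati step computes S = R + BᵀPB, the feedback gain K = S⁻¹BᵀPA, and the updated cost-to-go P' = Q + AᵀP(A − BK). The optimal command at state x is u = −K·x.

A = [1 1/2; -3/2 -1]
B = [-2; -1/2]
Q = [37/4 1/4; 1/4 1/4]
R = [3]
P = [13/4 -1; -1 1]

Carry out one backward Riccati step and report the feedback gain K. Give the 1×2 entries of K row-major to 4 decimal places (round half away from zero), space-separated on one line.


-0.5789 -0.3158

BᵀP = [-6.0000 1.5000]
S = R + BᵀPB = [3] + [11.2500] = [14.2500]
BᵀPA = [-8.2500 -4.5000]
K = S⁻¹·BᵀPA = [-0.5789 -0.3158]
A−BK = [-0.1579 -0.1316; -1.7895 -1.1579]
AᵀP(A−BK) = [3.7237 2.2697; 2.2697 1.3914]
P' = Q + AᵀP(A−BK) = [12.9737 2.5197; 2.5197 1.6414]
tr(P') = 14.6151


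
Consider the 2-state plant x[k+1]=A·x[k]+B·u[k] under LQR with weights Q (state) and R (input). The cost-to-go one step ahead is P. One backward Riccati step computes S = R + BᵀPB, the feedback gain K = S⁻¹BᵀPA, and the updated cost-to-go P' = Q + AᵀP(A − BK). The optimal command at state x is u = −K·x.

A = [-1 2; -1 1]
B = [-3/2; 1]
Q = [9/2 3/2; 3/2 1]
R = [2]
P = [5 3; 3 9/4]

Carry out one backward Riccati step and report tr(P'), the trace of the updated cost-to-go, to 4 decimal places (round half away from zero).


26.5192

BᵀP = [-4.5000 -2.2500]
S = R + BᵀPB = [2] + [4.5000] = [6.5000]
BᵀPA = [6.7500 -11.2500]
K = S⁻¹·BᵀPA = [1.0385 -1.7308]
A−BK = [0.5577 -0.5962; -2.0385 2.7308]
AᵀP(A−BK) = [6.2404 -9.5673; -9.5673 14.7788]
P' = Q + AᵀP(A−BK) = [10.7404 -8.0673; -8.0673 15.7788]
tr(P') = 26.5192


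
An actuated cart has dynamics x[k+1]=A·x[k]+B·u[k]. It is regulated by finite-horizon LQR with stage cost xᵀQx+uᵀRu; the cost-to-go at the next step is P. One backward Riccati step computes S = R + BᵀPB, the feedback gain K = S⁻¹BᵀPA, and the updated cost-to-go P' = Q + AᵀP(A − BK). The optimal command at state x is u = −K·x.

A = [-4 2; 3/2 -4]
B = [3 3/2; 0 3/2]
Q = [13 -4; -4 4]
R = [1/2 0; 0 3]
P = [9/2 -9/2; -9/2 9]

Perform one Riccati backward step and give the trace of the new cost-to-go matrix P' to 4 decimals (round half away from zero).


39.4071

BᵀP = [13.5000 -13.5000; 0.0000 6.7500]
S = R + BᵀPB = [1/2 0; 0 3] + [40.5000 0.0000; 0.0000 10.1250] = [41.0000 0.0000; 0.0000 13.1250]
BᵀPA = [-74.2500 81.0000; 10.1250 -27.0000]
K = S⁻¹·BᵀPA = [-1.8110 1.9756; 0.7714 -2.0571]
A−BK = [0.2758 -0.8411; 0.3429 -0.9143]
AᵀP(A−BK) = [3.9743 -7.9824; -7.9824 18.4328]
P' = Q + AᵀP(A−BK) = [16.9743 -11.9824; -11.9824 22.4328]
tr(P') = 39.4071


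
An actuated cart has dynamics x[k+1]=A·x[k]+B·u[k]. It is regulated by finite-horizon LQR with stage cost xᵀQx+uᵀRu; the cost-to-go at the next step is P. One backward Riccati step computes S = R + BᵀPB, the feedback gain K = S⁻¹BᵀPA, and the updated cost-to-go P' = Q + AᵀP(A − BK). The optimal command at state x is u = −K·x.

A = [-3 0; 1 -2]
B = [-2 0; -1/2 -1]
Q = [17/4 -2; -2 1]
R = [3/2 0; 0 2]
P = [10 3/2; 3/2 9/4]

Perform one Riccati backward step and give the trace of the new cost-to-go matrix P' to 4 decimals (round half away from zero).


BᵀP = [-20.7500 -4.1250; -1.5000 -2.2500]
S = R + BᵀPB = [3/2 0; 0 2] + [43.5625 4.1250; 4.1250 2.2500] = [45.0625 4.1250; 4.1250 4.2500]
BᵀPA = [58.1250 8.2500; 2.2500 4.5000]
K = S⁻¹·BᵀPA = [1.3625 0.0946; -0.7930 0.9670]
A−BK = [-0.2751 0.1891; 0.8883 -0.9857]
AᵀP(A−BK) = [5.8410 -3.1719; -3.1719 3.8682]
P' = Q + AᵀP(A−BK) = [10.0910 -5.1719; -5.1719 4.8682]
tr(P') = 14.9592

14.9592


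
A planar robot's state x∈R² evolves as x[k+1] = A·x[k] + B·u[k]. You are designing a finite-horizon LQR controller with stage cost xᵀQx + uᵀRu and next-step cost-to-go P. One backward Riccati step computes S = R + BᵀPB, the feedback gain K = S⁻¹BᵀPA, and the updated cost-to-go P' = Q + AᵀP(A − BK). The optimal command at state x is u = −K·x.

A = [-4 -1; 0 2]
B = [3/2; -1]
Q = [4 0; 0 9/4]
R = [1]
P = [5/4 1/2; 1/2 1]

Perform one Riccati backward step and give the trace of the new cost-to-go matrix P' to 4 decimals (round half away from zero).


BᵀP = [1.3750 -0.2500]
S = R + BᵀPB = [1] + [2.3125] = [3.3125]
BᵀPA = [-5.5000 -1.8750]
K = S⁻¹·BᵀPA = [-1.6604 -0.5660]
A−BK = [-1.5094 -0.1509; -1.6604 1.4340]
AᵀP(A−BK) = [10.8679 -2.1132; -2.1132 2.1887]
P' = Q + AᵀP(A−BK) = [14.8679 -2.1132; -2.1132 4.4387]
tr(P') = 19.3066

19.3066


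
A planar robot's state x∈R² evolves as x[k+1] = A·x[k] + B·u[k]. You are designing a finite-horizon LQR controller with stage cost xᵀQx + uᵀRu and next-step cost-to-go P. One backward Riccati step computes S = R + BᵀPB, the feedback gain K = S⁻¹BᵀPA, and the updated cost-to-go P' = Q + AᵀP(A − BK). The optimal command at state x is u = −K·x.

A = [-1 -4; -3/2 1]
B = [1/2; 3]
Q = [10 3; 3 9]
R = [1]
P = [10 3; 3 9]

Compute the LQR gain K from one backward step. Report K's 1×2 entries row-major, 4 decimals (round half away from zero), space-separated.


BᵀP = [14.0000 28.5000]
S = R + BᵀPB = [1] + [92.5000] = [93.5000]
BᵀPA = [-56.7500 -27.5000]
K = S⁻¹·BᵀPA = [-0.6070 -0.2941]
A−BK = [-0.6965 -3.8529; 0.3209 1.8824]
AᵀP(A−BK) = [4.8055 24.8088; 24.8088 136.9118]
P' = Q + AᵀP(A−BK) = [14.8055 27.8088; 27.8088 145.9118]
tr(P') = 160.7172

-0.6070 -0.2941


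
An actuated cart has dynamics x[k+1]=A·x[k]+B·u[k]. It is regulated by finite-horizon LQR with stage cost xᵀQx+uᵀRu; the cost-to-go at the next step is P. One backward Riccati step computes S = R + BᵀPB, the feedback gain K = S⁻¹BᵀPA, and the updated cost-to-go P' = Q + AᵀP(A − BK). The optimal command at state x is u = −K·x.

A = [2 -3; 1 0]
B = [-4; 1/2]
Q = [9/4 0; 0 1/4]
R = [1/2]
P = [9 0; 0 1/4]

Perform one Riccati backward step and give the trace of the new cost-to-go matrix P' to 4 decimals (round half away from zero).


3.3297

BᵀP = [-36.0000 0.1250]
S = R + BᵀPB = [1/2] + [144.0625] = [144.5625]
BᵀPA = [-71.8750 108.0000]
K = S⁻¹·BᵀPA = [-0.4972 0.7471]
A−BK = [0.0112 -0.0117; 1.2486 -0.3735]
AᵀP(A−BK) = [0.5145 -0.3035; -0.3035 0.3152]
P' = Q + AᵀP(A−BK) = [2.7645 -0.3035; -0.3035 0.5652]
tr(P') = 3.3297


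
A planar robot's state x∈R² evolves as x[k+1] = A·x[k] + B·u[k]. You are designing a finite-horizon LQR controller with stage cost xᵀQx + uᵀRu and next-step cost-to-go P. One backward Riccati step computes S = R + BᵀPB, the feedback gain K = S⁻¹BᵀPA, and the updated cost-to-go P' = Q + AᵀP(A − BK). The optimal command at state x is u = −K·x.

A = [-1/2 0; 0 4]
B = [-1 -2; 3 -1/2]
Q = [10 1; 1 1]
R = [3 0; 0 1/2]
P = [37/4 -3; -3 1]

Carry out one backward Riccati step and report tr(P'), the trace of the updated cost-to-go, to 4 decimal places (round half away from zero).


BᵀP = [-18.2500 6.0000; -17.0000 5.5000]
S = R + BᵀPB = [3 0; 0 1/2] + [36.2500 33.5000; 33.5000 31.2500] = [39.2500 33.5000; 33.5000 31.7500]
BᵀPA = [9.1250 24.0000; 8.5000 22.0000]
K = S⁻¹·BᵀPA = [0.0401 0.2017; 0.2254 0.4801]
A−BK = [-0.0091 1.1619; -0.0076 3.6349]
AᵀP(A−BK) = [0.0306 0.0787; 0.0787 0.5971]
P' = Q + AᵀP(A−BK) = [10.0306 1.0787; 1.0787 1.5971]
tr(P') = 11.6277

11.6277


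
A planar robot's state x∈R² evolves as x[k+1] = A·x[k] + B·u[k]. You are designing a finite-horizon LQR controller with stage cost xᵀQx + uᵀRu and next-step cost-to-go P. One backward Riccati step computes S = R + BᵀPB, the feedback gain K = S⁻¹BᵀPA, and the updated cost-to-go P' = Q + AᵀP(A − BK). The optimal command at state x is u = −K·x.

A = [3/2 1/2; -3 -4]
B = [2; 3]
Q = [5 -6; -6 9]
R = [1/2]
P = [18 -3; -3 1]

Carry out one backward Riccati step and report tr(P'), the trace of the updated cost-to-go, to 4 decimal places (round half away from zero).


BᵀP = [27.0000 -3.0000]
S = R + BᵀPB = [1/2] + [45.0000] = [45.5000]
BᵀPA = [49.5000 25.5000]
K = S⁻¹·BᵀPA = [1.0879 0.5604]
A−BK = [-0.6758 -0.6209; -6.2637 -5.6813]
AᵀP(A−BK) = [22.6484 20.2582; 20.2582 18.2088]
P' = Q + AᵀP(A−BK) = [27.6484 14.2582; 14.2582 27.2088]
tr(P') = 54.8571

54.8571


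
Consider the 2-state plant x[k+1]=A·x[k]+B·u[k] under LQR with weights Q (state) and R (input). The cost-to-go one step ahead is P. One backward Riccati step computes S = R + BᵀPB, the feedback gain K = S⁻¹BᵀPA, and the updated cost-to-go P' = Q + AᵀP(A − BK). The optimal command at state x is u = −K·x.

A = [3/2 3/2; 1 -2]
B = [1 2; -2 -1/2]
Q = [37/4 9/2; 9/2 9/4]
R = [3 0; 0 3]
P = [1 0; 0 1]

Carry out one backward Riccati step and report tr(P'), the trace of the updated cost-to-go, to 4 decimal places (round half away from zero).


BᵀP = [1.0000 -2.0000; 2.0000 -0.5000]
S = R + BᵀPB = [3 0; 0 3] + [5.0000 3.0000; 3.0000 4.2500] = [8.0000 3.0000; 3.0000 7.2500]
BᵀPA = [-0.5000 5.5000; 2.5000 4.0000]
K = S⁻¹·BᵀPA = [-0.2270 0.5689; 0.4388 0.3163]
A−BK = [0.8495 0.2985; 0.7653 -0.7041]
AᵀP(A−BK) = [2.0395 -0.2564; -0.2564 1.8559]
P' = Q + AᵀP(A−BK) = [11.2895 4.2436; 4.2436 4.1059]
tr(P') = 15.3954

15.3954


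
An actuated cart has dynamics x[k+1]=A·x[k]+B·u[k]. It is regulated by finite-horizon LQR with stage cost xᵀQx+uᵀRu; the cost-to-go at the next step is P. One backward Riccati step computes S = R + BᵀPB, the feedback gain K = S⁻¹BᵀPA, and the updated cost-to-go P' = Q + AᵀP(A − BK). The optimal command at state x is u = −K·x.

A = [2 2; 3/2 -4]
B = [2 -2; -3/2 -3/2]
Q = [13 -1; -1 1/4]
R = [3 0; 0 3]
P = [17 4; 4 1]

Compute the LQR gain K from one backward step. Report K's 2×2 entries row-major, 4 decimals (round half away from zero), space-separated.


0.4228 0.3344 -0.6833 -0.2058

BᵀP = [28.0000 6.5000; -40.0000 -9.5000]
S = R + BᵀPB = [3 0; 0 3] + [46.2500 -65.7500; -65.7500 94.2500] = [49.2500 -65.7500; -65.7500 97.2500]
BᵀPA = [65.7500 30.0000; -94.2500 -42.0000]
K = S⁻¹·BᵀPA = [0.4228 0.3344; -0.6833 -0.2058]
A−BK = [-0.2122 0.9196; 1.1093 -3.8071]
AᵀP(A−BK) = [2.0498 0.6174; 0.6174 1.3248]
P' = Q + AᵀP(A−BK) = [15.0498 -0.3826; -0.3826 1.5748]
tr(P') = 16.6246


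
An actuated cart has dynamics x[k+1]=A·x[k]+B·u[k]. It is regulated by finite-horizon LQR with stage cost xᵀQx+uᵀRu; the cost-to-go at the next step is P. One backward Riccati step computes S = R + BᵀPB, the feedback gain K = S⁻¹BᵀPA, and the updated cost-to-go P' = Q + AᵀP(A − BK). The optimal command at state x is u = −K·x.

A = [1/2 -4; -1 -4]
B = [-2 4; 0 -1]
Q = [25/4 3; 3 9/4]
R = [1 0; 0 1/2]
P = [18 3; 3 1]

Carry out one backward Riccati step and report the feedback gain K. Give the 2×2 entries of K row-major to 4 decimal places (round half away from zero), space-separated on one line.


0.1689 1.3156 0.1763 -0.5215

BᵀP = [-36.0000 -6.0000; 69.0000 11.0000]
S = R + BᵀPB = [1 0; 0 1/2] + [72.0000 -138.0000; -138.0000 265.0000] = [73.0000 -138.0000; -138.0000 265.5000]
BᵀPA = [-12.0000 168.0000; 23.5000 -320.0000]
K = S⁻¹·BᵀPA = [0.1689 1.3156; 0.1763 -0.5215]
A−BK = [0.1326 0.7170; -0.8237 -4.5215]
AᵀP(A−BK) = [0.3837 2.0415; 2.0415 12.1126]
P' = Q + AᵀP(A−BK) = [6.6337 5.0415; 5.0415 14.3626]
tr(P') = 20.9963


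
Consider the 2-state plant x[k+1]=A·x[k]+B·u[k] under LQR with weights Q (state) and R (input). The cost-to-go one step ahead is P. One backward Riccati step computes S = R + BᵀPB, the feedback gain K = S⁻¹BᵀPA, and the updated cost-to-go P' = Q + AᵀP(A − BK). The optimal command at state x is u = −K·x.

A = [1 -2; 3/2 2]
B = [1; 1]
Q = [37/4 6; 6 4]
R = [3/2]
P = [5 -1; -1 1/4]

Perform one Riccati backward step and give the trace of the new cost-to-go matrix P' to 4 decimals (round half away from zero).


BᵀP = [4.0000 -0.7500]
S = R + BᵀPB = [3/2] + [3.2500] = [4.7500]
BᵀPA = [2.8750 -9.5000]
K = S⁻¹·BᵀPA = [0.6053 -2.0000]
A−BK = [0.3947 0.0000; 0.8947 4.0000]
AᵀP(A−BK) = [0.8224 -2.5000; -2.5000 10.0000]
P' = Q + AᵀP(A−BK) = [10.0724 3.5000; 3.5000 14.0000]
tr(P') = 24.0724

24.0724


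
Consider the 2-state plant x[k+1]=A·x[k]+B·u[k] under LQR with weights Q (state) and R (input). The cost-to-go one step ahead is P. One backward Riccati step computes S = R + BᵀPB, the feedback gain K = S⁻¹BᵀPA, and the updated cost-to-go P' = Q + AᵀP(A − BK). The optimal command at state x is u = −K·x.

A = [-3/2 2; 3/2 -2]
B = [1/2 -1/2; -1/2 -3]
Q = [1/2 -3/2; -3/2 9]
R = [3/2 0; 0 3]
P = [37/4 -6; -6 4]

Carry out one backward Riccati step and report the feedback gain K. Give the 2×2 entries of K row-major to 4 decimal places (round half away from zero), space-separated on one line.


-1.1585 1.5447 -0.8837 1.1783

BᵀP = [7.6250 -5.0000; 13.3750 -9.0000]
S = R + BᵀPB = [3/2 0; 0 3] + [6.3125 11.1875; 11.1875 20.3125] = [7.8125 11.1875; 11.1875 23.3125]
BᵀPA = [-18.9375 25.2500; -33.5625 44.7500]
K = S⁻¹·BᵀPA = [-1.1585 1.5447; -0.8837 1.1783]
A−BK = [-1.3626 1.8168; -1.7304 2.3072]
AᵀP(A−BK) = [5.2134 -6.9512; -6.9512 9.2682]
P' = Q + AᵀP(A−BK) = [5.7134 -8.4512; -8.4512 18.2682]
tr(P') = 23.9816


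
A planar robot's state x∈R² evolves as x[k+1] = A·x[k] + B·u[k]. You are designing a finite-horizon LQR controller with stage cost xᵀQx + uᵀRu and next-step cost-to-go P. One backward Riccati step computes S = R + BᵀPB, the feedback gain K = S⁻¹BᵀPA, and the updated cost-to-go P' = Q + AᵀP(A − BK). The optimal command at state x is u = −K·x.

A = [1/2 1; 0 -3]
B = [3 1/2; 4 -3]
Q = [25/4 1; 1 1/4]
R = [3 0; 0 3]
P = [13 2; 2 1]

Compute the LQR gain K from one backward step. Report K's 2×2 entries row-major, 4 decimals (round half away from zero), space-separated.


0.1319 0.1202 0.1197 0.7872

BᵀP = [47.0000 10.0000; 0.5000 -2.0000]
S = R + BᵀPB = [3 0; 0 3] + [181.0000 -6.5000; -6.5000 6.2500] = [184.0000 -6.5000; -6.5000 9.2500]
BᵀPA = [23.5000 17.0000; 0.2500 6.5000]
K = S⁻¹·BᵀPA = [0.1319 0.1202; 0.1197 0.7872]
A−BK = [0.0443 0.2458; -0.1685 -1.1193]
AᵀP(A−BK) = [0.1193 0.4785; 0.4785 2.8400]
P' = Q + AᵀP(A−BK) = [6.3693 1.4785; 1.4785 3.0900]
tr(P') = 9.4593


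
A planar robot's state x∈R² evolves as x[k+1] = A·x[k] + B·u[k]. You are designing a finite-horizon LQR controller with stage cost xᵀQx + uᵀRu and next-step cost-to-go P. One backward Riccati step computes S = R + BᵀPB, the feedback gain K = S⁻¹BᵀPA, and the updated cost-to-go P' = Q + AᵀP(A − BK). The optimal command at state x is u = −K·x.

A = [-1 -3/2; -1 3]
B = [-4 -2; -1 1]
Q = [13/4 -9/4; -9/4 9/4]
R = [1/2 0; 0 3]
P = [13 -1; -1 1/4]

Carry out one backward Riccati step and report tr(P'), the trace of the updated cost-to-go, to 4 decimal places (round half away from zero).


7.4701

BᵀP = [-51.0000 3.7500; -27.0000 2.2500]
S = R + BᵀPB = [1/2 0; 0 3] + [200.2500 105.7500; 105.7500 56.2500] = [200.7500 105.7500; 105.7500 59.2500]
BᵀPA = [47.2500 87.7500; 24.7500 47.2500]
K = S⁻¹·BᵀPA = [0.2562 0.2847; -0.0395 0.2894]
A−BK = [-0.0543 0.2174; -0.7043 2.9953]
AᵀP(A−BK) = [0.1234 -0.3629; -0.3629 1.8467]
P' = Q + AᵀP(A−BK) = [3.3734 -2.6129; -2.6129 4.0967]
tr(P') = 7.4701


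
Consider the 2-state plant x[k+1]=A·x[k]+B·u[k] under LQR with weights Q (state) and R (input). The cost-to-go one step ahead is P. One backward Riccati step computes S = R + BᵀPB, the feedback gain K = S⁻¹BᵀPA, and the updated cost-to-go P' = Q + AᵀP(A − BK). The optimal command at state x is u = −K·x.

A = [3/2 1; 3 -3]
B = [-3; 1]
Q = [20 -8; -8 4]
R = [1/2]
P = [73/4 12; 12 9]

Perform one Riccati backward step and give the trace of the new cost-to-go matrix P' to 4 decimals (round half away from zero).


BᵀP = [-42.7500 -27.0000]
S = R + BᵀPB = [1/2] + [101.2500] = [101.7500]
BᵀPA = [-145.1250 38.2500]
K = S⁻¹·BᵀPA = [-1.4263 0.3759]
A−BK = [-2.7789 2.1278; 4.4263 -3.3759]
AᵀP(A−BK) = [23.0722 -17.0694; -17.0694 12.8710]
P' = Q + AᵀP(A−BK) = [43.0722 -25.0694; -25.0694 16.8710]
tr(P') = 59.9432

59.9432


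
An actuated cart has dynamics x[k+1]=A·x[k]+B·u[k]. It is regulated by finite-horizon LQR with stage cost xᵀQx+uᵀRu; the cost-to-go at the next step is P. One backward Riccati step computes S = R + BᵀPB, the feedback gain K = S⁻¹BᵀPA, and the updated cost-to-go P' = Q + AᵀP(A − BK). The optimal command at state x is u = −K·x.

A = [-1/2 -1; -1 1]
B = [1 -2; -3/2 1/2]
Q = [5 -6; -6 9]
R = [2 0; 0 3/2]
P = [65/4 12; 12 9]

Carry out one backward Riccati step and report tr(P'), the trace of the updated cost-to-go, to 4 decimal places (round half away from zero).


15.1794

BᵀP = [-1.7500 -1.5000; -26.5000 -19.5000]
S = R + BᵀPB = [2 0; 0 3/2] + [0.5000 2.7500; 2.7500 43.2500] = [2.5000 2.7500; 2.7500 44.7500]
BᵀPA = [2.3750 0.2500; 32.7500 7.0000]
K = S⁻¹·BᵀPA = [0.1555 -0.0773; 0.7223 0.1612]
A−BK = [0.7891 -0.6004; -1.1279 0.8035]
AᵀP(A−BK) = [1.0383 0.0301; 0.0301 0.1411]
P' = Q + AᵀP(A−BK) = [6.0383 -5.9699; -5.9699 9.1411]
tr(P') = 15.1794


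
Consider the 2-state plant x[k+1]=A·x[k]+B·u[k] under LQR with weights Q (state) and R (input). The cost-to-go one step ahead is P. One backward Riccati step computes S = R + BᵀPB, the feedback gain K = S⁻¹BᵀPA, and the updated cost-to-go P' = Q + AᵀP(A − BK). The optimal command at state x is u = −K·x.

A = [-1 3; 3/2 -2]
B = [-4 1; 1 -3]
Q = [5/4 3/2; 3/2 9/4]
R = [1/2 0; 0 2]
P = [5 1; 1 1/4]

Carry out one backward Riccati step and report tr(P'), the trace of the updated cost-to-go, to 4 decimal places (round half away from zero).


3.8854

BᵀP = [-19.0000 -3.7500; 2.0000 0.2500]
S = R + BᵀPB = [1/2 0; 0 2] + [72.2500 -7.7500; -7.7500 1.2500] = [72.7500 -7.7500; -7.7500 3.2500]
BᵀPA = [13.3750 -49.5000; -1.6250 5.5000]
K = S⁻¹·BᵀPA = [0.1751 -0.6704; -0.0826 0.0936]
A−BK = [-0.2172 0.2247; 1.0773 -1.0489]
AᵀP(A−BK) = [0.0870 -0.1308; -0.1308 0.2984]
P' = Q + AᵀP(A−BK) = [1.3370 1.3692; 1.3692 2.5484]
tr(P') = 3.8854


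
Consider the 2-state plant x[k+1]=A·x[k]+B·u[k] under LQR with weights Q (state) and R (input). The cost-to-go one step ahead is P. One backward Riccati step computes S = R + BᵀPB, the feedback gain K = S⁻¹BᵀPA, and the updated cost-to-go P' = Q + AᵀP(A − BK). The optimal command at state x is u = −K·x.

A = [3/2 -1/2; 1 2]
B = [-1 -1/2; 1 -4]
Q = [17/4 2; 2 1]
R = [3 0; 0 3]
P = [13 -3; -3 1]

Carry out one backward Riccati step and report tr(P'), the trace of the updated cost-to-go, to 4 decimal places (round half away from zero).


BᵀP = [-16.0000 4.0000; 5.5000 -2.5000]
S = R + BᵀPB = [3 0; 0 3] + [20.0000 -8.0000; -8.0000 7.2500] = [23.0000 -8.0000; -8.0000 10.2500]
BᵀPA = [-20.0000 16.0000; 5.7500 -7.7500]
K = S⁻¹·BᵀPA = [-0.9258 0.5939; -0.1616 -0.2926]
A−BK = [0.4934 -0.0524; 1.2795 0.2358]
AᵀP(A−BK) = [3.6638 -1.6900; -1.6900 1.4803]
P' = Q + AᵀP(A−BK) = [7.9138 0.3100; 0.3100 2.4803]
tr(P') = 10.3941

10.3941


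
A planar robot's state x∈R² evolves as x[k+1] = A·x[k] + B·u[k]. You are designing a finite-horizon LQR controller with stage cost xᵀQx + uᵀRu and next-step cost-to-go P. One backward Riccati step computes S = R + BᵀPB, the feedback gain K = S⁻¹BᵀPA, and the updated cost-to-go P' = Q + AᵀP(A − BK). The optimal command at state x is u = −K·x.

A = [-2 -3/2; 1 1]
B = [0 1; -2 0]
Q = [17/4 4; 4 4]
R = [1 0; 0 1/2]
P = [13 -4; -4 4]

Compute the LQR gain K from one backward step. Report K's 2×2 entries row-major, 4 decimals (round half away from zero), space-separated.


BᵀP = [8.0000 -8.0000; 13.0000 -4.0000]
S = R + BᵀPB = [1 0; 0 1/2] + [16.0000 8.0000; 8.0000 13.0000] = [17.0000 8.0000; 8.0000 13.5000]
BᵀPA = [-24.0000 -20.0000; -30.0000 -23.5000]
K = S⁻¹·BᵀPA = [-0.5076 -0.4955; -1.9215 -1.4471]
A−BK = [-0.0785 -0.0529; -0.0151 0.0091]
AᵀP(A−BK) = [2.1752 1.6949; 1.6949 1.3331]
P' = Q + AᵀP(A−BK) = [6.4252 5.6949; 5.6949 5.3331]
tr(P') = 11.7583

-0.5076 -0.4955 -1.9215 -1.4471


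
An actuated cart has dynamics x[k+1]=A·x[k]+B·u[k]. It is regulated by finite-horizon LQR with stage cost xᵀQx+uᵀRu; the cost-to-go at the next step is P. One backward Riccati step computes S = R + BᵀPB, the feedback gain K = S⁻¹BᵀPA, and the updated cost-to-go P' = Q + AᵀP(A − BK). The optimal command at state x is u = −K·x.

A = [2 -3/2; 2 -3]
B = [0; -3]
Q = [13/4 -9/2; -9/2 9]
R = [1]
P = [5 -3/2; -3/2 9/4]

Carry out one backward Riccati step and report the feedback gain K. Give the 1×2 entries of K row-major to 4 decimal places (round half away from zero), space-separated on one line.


BᵀP = [4.5000 -6.7500]
S = R + BᵀPB = [1] + [20.2500] = [21.2500]
BᵀPA = [-4.5000 13.5000]
K = S⁻¹·BᵀPA = [-0.2118 0.6353]
A−BK = [2.0000 -1.5000; 1.3647 -1.0941]
AᵀP(A−BK) = [16.0471 -12.1412; -12.1412 9.4235]
P' = Q + AᵀP(A−BK) = [19.2971 -16.6412; -16.6412 18.4235]
tr(P') = 37.7206

-0.2118 0.6353


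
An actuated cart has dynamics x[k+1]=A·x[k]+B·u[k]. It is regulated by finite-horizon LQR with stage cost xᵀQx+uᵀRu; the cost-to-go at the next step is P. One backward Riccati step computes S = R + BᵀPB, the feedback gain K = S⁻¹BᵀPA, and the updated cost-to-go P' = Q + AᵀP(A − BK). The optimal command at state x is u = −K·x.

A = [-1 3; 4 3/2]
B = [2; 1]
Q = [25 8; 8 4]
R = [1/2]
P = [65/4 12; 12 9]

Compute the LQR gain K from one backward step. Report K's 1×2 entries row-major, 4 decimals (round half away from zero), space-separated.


0.7143 1.4939

BᵀP = [44.5000 33.0000]
S = R + BᵀPB = [1/2] + [122.0000] = [122.5000]
BᵀPA = [87.5000 183.0000]
K = S⁻¹·BᵀPA = [0.7143 1.4939]
A−BK = [-2.4286 0.0122; 3.2857 0.0061]
AᵀP(A−BK) = [1.7500 0.5357; 0.5357 1.1204]
P' = Q + AᵀP(A−BK) = [26.7500 8.5357; 8.5357 5.1204]
tr(P') = 31.8704


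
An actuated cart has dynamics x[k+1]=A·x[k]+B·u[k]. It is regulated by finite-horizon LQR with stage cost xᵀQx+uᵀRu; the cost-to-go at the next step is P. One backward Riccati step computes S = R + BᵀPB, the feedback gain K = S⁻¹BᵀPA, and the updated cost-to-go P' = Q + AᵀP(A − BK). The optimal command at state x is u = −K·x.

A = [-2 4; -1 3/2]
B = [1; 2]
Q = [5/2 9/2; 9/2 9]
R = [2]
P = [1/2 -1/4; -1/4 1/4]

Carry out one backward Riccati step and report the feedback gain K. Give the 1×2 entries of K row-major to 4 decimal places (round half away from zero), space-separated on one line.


-0.1000 0.1500

BᵀP = [0.0000 0.2500]
S = R + BᵀPB = [2] + [0.5000] = [2.5000]
BᵀPA = [-0.2500 0.3750]
K = S⁻¹·BᵀPA = [-0.1000 0.1500]
A−BK = [-1.9000 3.8500; -0.8000 1.2000]
AᵀP(A−BK) = [1.2250 -2.5875; -2.5875 5.5063]
P' = Q + AᵀP(A−BK) = [3.7250 1.9125; 1.9125 14.5063]
tr(P') = 18.2313


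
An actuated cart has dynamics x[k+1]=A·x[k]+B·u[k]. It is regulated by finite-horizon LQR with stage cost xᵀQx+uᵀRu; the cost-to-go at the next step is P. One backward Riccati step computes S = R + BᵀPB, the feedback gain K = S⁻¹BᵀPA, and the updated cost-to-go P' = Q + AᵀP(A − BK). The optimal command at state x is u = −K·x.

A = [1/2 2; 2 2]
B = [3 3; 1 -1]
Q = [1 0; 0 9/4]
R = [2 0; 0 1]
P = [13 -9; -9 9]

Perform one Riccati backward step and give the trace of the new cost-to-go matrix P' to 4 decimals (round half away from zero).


BᵀP = [30.0000 -18.0000; 48.0000 -36.0000]
S = R + BᵀPB = [2 0; 0 1] + [72.0000 108.0000; 108.0000 180.0000] = [74.0000 108.0000; 108.0000 181.0000]
BᵀPA = [-21.0000 24.0000; -48.0000 24.0000]
K = S⁻¹·BᵀPA = [0.7994 1.0127; -0.7422 -0.4717]
A−BK = [0.3283 0.3769; 0.4584 0.5156]
AᵀP(A−BK) = [2.4124 2.6266; 2.6266 3.0150]
P' = Q + AᵀP(A−BK) = [3.4124 2.6266; 2.6266 5.2650]
tr(P') = 8.6775

8.6775


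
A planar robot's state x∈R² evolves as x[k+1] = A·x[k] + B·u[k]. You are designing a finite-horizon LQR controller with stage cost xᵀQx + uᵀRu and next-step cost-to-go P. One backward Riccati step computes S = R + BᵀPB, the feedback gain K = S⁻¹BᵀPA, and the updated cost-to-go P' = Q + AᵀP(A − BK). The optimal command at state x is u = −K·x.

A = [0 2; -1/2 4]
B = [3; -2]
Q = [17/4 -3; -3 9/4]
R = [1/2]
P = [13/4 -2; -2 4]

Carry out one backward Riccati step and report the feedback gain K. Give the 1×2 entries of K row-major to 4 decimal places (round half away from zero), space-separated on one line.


BᵀP = [13.7500 -14.0000]
S = R + BᵀPB = [1/2] + [69.2500] = [69.7500]
BᵀPA = [7.0000 -28.5000]
K = S⁻¹·BᵀPA = [0.1004 -0.4086]
A−BK = [-0.3011 3.2258; -0.2993 3.1828]
AᵀP(A−BK) = [0.2975 -3.1398; -3.1398 33.3548]
P' = Q + AᵀP(A−BK) = [4.5475 -6.1398; -6.1398 35.6048]
tr(P') = 40.1523

0.1004 -0.4086


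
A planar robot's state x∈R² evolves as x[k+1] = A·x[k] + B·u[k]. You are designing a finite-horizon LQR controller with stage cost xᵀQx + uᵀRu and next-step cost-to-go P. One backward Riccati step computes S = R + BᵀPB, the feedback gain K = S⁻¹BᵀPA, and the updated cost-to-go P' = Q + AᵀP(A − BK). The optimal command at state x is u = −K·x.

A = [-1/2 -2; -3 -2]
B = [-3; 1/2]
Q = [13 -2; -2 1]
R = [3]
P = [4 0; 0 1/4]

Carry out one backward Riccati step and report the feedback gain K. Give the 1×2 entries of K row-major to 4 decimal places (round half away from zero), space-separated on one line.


0.1440 0.6080

BᵀP = [-12.0000 0.1250]
S = R + BᵀPB = [3] + [36.0625] = [39.0625]
BᵀPA = [5.6250 23.7500]
K = S⁻¹·BᵀPA = [0.1440 0.6080]
A−BK = [-0.0680 -0.1760; -3.0720 -2.3040]
AᵀP(A−BK) = [2.4400 2.0800; 2.0800 2.5600]
P' = Q + AᵀP(A−BK) = [15.4400 0.0800; 0.0800 3.5600]
tr(P') = 19.0000


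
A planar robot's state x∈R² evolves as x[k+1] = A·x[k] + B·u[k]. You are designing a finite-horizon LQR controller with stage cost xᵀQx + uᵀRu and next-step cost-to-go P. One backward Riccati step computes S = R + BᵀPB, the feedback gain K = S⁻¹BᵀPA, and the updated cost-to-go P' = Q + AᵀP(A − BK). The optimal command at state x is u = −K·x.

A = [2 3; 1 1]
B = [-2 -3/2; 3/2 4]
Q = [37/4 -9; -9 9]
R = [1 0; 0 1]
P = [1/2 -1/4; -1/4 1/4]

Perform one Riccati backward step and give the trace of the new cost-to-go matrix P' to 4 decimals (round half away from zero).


BᵀP = [-1.3750 0.8750; -1.7500 1.3750]
S = R + BᵀPB = [1 0; 0 1] + [4.0625 5.5625; 5.5625 8.1250] = [5.0625 5.5625; 5.5625 9.1250]
BᵀPA = [-1.8750 -3.2500; -2.1250 -3.8750]
K = S⁻¹·BᵀPA = [-0.3467 -0.5311; -0.0215 -0.1009]
A−BK = [1.2743 1.7864; 1.6061 2.2003]
AᵀP(A−BK) = [0.5542 0.7898; 0.7898 1.1329]
P' = Q + AᵀP(A−BK) = [9.8042 -8.2102; -8.2102 10.1329]
tr(P') = 19.9371

19.9371


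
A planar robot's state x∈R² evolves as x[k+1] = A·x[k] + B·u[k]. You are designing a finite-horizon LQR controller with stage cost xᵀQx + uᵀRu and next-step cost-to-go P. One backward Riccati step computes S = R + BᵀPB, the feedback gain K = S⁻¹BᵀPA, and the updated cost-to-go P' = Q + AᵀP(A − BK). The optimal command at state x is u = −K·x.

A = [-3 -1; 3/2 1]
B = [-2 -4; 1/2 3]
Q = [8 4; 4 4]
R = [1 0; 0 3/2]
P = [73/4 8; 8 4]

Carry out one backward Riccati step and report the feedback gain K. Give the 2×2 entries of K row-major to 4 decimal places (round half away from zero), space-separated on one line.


0.6045 -0.0224 0.4640 0.2252

BᵀP = [-32.5000 -14.0000; -49.0000 -20.0000]
S = R + BᵀPB = [1 0; 0 3/2] + [58.0000 88.0000; 88.0000 136.0000] = [59.0000 88.0000; 88.0000 137.5000]
BᵀPA = [76.5000 18.5000; 117.0000 29.0000]
K = S⁻¹·BᵀPA = [0.6045 -0.0224; 0.4640 0.2252]
A−BK = [0.0651 -0.1438; -0.1944 0.3355]
AᵀP(A−BK) = [0.7144 0.1099; 0.1099 0.1323]
P' = Q + AᵀP(A−BK) = [8.7144 4.1099; 4.1099 4.1323]
tr(P') = 12.8467


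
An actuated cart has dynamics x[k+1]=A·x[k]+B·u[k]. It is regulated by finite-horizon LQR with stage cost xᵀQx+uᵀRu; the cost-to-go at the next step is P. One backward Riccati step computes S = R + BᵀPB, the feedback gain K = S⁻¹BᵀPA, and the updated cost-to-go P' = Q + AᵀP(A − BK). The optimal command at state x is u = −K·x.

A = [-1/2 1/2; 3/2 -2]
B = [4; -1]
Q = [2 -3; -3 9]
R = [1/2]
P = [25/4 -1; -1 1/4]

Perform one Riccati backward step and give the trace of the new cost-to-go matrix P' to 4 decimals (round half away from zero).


11.4851

BᵀP = [26.0000 -4.2500]
S = R + BᵀPB = [1/2] + [108.2500] = [108.7500]
BᵀPA = [-19.3750 21.5000]
K = S⁻¹·BᵀPA = [-0.1782 0.1977]
A−BK = [0.2126 -0.2908; 1.3218 -1.8023]
AᵀP(A−BK) = [0.1731 -0.2320; -0.2320 0.3119]
P' = Q + AᵀP(A−BK) = [2.1731 -3.2320; -3.2320 9.3119]
tr(P') = 11.4851


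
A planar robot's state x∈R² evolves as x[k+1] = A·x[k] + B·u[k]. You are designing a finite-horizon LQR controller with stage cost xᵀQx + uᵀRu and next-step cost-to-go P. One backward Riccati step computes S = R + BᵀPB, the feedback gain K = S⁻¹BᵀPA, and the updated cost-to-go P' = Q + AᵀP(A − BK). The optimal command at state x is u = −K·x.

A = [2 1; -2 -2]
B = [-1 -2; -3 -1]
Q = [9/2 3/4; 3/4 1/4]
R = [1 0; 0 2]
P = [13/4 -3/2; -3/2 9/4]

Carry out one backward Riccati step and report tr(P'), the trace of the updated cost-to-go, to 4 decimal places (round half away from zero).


12.6297

BᵀP = [1.2500 -5.2500; -5.0000 0.7500]
S = R + BᵀPB = [1 0; 0 2] + [14.5000 2.7500; 2.7500 9.2500] = [15.5000 2.7500; 2.7500 11.2500]
BᵀPA = [13.0000 11.7500; -11.5000 -6.5000]
K = S⁻¹·BᵀPA = [1.0663 0.8996; -1.2829 -0.7977]
A−BK = [0.5006 0.3042; -0.0839 -0.0989]
AᵀP(A−BK) = [5.3848 3.6321; 3.6321 2.4949]
P' = Q + AᵀP(A−BK) = [9.8848 4.3821; 4.3821 2.7449]
tr(P') = 12.6297


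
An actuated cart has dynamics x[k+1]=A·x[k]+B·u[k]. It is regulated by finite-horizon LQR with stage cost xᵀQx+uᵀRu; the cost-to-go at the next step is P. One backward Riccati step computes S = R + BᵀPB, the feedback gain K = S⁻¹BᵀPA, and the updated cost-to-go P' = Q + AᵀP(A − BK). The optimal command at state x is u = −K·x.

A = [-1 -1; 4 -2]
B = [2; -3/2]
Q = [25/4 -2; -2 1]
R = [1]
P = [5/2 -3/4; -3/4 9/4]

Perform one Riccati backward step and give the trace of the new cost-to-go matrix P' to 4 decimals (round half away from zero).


27.6771

BᵀP = [6.1250 -4.8750]
S = R + BᵀPB = [1] + [19.5625] = [20.5625]
BᵀPA = [-25.6250 3.6250]
K = S⁻¹·BᵀPA = [-1.2462 0.1763]
A−BK = [1.4924 -1.3526; 2.1307 -1.7356]
AᵀP(A−BK) = [12.5661 -9.4825; -9.4825 7.8609]
P' = Q + AᵀP(A−BK) = [18.8161 -11.4825; -11.4825 8.8609]
tr(P') = 27.6771


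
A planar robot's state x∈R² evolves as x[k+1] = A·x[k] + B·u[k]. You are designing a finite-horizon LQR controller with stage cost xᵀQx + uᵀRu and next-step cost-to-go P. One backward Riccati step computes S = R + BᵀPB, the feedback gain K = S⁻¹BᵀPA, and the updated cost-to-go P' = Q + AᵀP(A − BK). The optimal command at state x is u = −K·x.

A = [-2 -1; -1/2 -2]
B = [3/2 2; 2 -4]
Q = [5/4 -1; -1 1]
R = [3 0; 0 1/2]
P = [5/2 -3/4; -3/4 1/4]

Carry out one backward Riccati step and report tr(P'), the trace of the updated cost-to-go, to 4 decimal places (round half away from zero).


2.7239

BᵀP = [2.2500 -0.6250; 8.0000 -2.5000]
S = R + BᵀPB = [3 0; 0 1/2] + [2.1250 7.0000; 7.0000 26.0000] = [5.1250 7.0000; 7.0000 26.5000]
BᵀPA = [-4.1875 -1.0000; -14.7500 -3.0000]
K = S⁻¹·BᵀPA = [-0.0889 -0.0634; -0.5331 -0.0965]
A−BK = [-0.8004 -0.7120; -2.4546 -2.2592]
AᵀP(A−BK) = [0.3267 0.1867; 0.1867 0.1472]
P' = Q + AᵀP(A−BK) = [1.5767 -0.8133; -0.8133 1.1472]
tr(P') = 2.7239


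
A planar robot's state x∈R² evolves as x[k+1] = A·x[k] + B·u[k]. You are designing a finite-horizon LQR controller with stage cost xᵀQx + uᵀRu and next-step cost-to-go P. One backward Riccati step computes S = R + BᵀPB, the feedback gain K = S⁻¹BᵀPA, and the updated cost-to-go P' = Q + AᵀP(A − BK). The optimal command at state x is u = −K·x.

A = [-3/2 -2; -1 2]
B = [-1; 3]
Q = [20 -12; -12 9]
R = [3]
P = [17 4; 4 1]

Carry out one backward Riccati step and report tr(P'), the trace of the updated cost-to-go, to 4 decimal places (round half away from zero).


BᵀP = [-5.0000 -1.0000]
S = R + BᵀPB = [3] + [2.0000] = [5.0000]
BᵀPA = [8.5000 8.0000]
K = S⁻¹·BᵀPA = [1.7000 1.6000]
A−BK = [0.2000 -0.4000; -6.1000 -2.8000]
AᵀP(A−BK) = [36.8000 31.4000; 31.4000 27.2000]
P' = Q + AᵀP(A−BK) = [56.8000 19.4000; 19.4000 36.2000]
tr(P') = 93.0000

93.0000


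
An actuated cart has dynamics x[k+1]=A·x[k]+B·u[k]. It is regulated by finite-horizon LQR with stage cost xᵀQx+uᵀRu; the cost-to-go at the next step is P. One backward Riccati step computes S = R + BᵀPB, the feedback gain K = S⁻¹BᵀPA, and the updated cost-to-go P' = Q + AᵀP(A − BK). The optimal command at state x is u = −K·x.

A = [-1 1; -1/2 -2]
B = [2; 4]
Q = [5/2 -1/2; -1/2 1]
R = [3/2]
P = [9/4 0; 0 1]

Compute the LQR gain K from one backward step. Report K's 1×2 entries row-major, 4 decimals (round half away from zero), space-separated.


BᵀP = [4.5000 4.0000]
S = R + BᵀPB = [3/2] + [25.0000] = [26.5000]
BᵀPA = [-6.5000 -3.5000]
K = S⁻¹·BᵀPA = [-0.2453 -0.1321]
A−BK = [-0.5094 1.2642; 0.4811 -1.4717]
AᵀP(A−BK) = [0.9057 -2.1085; -2.1085 5.7877]
P' = Q + AᵀP(A−BK) = [3.4057 -2.6085; -2.6085 6.7877]
tr(P') = 10.1934

-0.2453 -0.1321


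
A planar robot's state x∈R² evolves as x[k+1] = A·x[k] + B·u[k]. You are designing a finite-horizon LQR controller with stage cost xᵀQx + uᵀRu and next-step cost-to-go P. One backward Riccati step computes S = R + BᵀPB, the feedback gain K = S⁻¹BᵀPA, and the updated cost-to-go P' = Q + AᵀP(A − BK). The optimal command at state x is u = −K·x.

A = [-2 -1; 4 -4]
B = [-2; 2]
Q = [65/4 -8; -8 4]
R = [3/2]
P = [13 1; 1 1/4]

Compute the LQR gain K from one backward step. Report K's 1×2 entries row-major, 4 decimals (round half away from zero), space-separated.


0.9032 0.6452

BᵀP = [-24.0000 -1.5000]
S = R + BᵀPB = [3/2] + [45.0000] = [46.5000]
BᵀPA = [42.0000 30.0000]
K = S⁻¹·BᵀPA = [0.9032 0.6452]
A−BK = [-0.1935 0.2903; 2.1935 -5.2903]
AᵀP(A−BK) = [2.0645 -1.0968; -1.0968 5.6452]
P' = Q + AᵀP(A−BK) = [18.3145 -9.0968; -9.0968 9.6452]
tr(P') = 27.9597


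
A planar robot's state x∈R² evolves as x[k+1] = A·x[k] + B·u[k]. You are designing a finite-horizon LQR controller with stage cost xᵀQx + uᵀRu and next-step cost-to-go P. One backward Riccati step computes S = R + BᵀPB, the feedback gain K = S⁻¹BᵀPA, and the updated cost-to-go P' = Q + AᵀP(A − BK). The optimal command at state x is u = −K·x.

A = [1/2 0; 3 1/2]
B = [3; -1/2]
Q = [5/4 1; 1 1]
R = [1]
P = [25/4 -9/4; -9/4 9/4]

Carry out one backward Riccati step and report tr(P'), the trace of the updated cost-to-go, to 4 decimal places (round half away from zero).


BᵀP = [19.8750 -7.8750]
S = R + BᵀPB = [1] + [63.5625] = [64.5625]
BᵀPA = [-13.6875 -3.9375]
K = S⁻¹·BᵀPA = [-0.2120 -0.0610]
A−BK = [1.1360 0.1830; 2.8940 0.4695]
AᵀP(A−BK) = [12.1607 1.9777; 1.9777 0.3224]
P' = Q + AᵀP(A−BK) = [13.4107 2.9777; 2.9777 1.3224]
tr(P') = 14.7331

14.7331


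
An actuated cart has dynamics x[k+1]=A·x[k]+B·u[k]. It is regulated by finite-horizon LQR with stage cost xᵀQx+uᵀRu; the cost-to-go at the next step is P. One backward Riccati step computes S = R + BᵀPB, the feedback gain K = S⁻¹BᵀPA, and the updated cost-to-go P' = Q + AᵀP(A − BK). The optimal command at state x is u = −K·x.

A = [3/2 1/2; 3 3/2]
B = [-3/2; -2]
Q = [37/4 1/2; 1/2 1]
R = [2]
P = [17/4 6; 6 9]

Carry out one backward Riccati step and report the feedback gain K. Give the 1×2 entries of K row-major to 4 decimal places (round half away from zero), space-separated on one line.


-1.2992 -0.5946

BᵀP = [-18.3750 -27.0000]
S = R + BᵀPB = [2] + [81.5625] = [83.5625]
BᵀPA = [-108.5625 -49.6875]
K = S⁻¹·BᵀPA = [-1.2992 -0.5946]
A−BK = [-0.4488 -0.3919; 0.4016 0.3108]
AᵀP(A−BK) = [3.5206 1.6346; 1.6346 0.7676]
P' = Q + AᵀP(A−BK) = [12.7706 2.1346; 2.1346 1.7676]
tr(P') = 14.5381


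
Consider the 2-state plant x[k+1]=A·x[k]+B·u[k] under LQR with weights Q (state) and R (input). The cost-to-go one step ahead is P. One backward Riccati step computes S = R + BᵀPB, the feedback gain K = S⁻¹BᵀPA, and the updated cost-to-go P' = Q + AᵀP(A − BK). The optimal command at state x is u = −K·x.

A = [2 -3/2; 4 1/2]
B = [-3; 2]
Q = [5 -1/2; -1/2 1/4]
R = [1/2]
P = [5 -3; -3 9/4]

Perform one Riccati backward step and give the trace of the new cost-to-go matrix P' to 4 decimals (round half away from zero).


BᵀP = [-21.0000 13.5000]
S = R + BᵀPB = [1/2] + [90.0000] = [90.5000]
BᵀPA = [12.0000 38.2500]
K = S⁻¹·BᵀPA = [0.1326 0.4227]
A−BK = [2.3978 -0.2320; 3.7348 -0.3453]
AᵀP(A−BK) = [6.4088 -0.5718; -0.5718 0.1461]
P' = Q + AᵀP(A−BK) = [11.4088 -1.0718; -1.0718 0.3961]
tr(P') = 11.8049

11.8049
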